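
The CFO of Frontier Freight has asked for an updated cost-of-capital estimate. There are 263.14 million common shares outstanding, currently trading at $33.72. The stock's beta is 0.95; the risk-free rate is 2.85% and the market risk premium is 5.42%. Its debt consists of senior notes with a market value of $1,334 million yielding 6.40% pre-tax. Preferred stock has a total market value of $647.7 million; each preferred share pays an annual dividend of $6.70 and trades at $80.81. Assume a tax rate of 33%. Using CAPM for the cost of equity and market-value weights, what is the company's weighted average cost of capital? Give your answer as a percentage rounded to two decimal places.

7.56%

Cost of equity via CAPM: Re = 2.85% + 0.95 × 5.42% = 7.9990%.
Cost of preferred: Rp = 6.7 / 80.81 = 8.2911%.
Market value of equity E = 33.72 × 263.14m = 8873.0808m.
Total capital V = 8873.0808 + 647.7 + 1334 = 10854.7808.
Equity: weight = 8873.0808/10854.7808 = 0.8174; cost = 7.999%.
Preferred: weight = 647.7/10854.7808 = 0.0597; cost = 8.2911%.
Senior notes: weight = 1334/10854.7808 = 0.1229; after-tax cost = 6.4% × (1 − 33%) = 4.2880%.
WACC = 0.8174 × 7.9990% + 0.0597 × 8.2911% + 0.1229 × 4.2880% = 7.5604%.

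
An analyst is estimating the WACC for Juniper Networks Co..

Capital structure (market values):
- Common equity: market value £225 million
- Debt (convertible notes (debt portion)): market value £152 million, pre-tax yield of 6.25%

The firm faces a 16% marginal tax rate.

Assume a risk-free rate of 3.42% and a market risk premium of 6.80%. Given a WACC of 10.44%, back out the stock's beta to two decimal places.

Total capital V = 225 + 152 = 377.
Equity weight = 225/377 = 0.5968.
Convertible notes (debt portion) weight = 152/377 = 0.4032.
Debt contribution = 0.4032 × 6.25% × (1 − 16%) = 2.1167%.
Required equity contribution = 10.44% − 2.1167% = 8.3233%  ⇒  Re = 13.9461%.
CAPM: 13.9461% = 3.42% + β × 6.8%  ⇒  β = 1.5480.

1.55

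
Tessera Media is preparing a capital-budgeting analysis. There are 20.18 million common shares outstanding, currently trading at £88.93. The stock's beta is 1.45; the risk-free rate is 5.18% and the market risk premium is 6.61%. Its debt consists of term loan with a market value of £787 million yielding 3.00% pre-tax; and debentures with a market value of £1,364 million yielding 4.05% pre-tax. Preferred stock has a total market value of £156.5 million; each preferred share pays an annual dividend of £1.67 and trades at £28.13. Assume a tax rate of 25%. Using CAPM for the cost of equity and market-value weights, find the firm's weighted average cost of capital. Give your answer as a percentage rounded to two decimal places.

8.13%

Cost of equity via CAPM: Re = 5.18% + 1.45 × 6.61% = 14.7645%.
Cost of preferred: Rp = 1.67 / 28.13 = 5.9367%.
Market value of equity E = 88.93 × 20.18m = 1794.6074m.
Total capital V = 1794.6074 + 156.5 + 787 + 1364 = 4102.1074.
Equity: weight = 1794.6074/4102.1074 = 0.4375; cost = 14.7645%.
Preferred: weight = 156.5/4102.1074 = 0.0382; cost = 5.9367%.
Term loan: weight = 787/4102.1074 = 0.1919; after-tax cost = 3% × (1 − 25%) = 2.2500%.
Debentures: weight = 1364/4102.1074 = 0.3325; after-tax cost = 4.05% × (1 − 25%) = 3.0375%.
WACC = 0.4375 × 14.7645% + 0.0382 × 5.9367% + 0.1919 × 2.2500% + 0.3325 × 3.0375% = 8.1274%.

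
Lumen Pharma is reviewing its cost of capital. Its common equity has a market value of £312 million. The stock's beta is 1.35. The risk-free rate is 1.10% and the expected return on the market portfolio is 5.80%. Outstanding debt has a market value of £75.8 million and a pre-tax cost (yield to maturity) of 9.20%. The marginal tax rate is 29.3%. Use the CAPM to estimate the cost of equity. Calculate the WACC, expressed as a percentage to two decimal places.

Market risk premium = 5.8% − 1.1% = 4.7%.
Cost of equity via CAPM: Re = 1.1% + 1.35 × 4.7% = 7.4450%.
Total capital V = 312 + 75.8 = 387.8.
Equity: weight = 312/387.8 = 0.8045; cost = 7.445%.
Debt: weight = 75.8/387.8 = 0.1955; after-tax cost = 9.2% × (1 − 29.3%) = 6.5044%.
WACC = 0.8045 × 7.4450% + 0.1955 × 6.5044% = 7.2611%.

7.26%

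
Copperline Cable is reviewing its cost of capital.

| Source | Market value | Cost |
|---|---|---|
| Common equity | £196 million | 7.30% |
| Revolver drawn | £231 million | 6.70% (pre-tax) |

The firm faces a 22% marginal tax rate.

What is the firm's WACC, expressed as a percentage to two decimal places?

Total capital V = 196 + 231 = 427.
Equity: weight = 196/427 = 0.4590; cost = 7.3%.
Revolver drawn: weight = 231/427 = 0.5410; after-tax cost = 6.7% × (1 − 22%) = 5.2260%.
WACC = 0.4590 × 7.3000% + 0.5410 × 5.2260% = 6.1780%.

6.18%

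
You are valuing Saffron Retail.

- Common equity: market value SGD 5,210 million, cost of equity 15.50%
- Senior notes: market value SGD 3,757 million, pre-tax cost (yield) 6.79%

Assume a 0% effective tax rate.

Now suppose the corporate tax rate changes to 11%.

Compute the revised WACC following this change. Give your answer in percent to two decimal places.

11.54%

After the change:
Total capital V = 5210 + 3757 = 8967.
Equity: weight = 5210/8967 = 0.5810; cost = 15.5%.
Senior notes: weight = 3757/8967 = 0.4190; after-tax cost = 6.79% × (1 − 11%) = 6.0431%.
WACC = 0.5810 × 15.5000% + 0.4190 × 6.0431% = 11.5377%.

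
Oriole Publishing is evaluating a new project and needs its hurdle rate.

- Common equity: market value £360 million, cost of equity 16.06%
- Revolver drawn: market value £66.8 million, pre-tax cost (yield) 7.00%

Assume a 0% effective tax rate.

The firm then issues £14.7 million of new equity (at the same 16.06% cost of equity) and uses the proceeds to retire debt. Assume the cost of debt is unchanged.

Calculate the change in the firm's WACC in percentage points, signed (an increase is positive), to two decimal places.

Current WACC:
Total capital V = 360 + 66.8 = 426.8.
Equity: weight = 360/426.8 = 0.8435; cost = 16.06%.
Revolver drawn: weight = 66.8/426.8 = 0.1565; after-tax cost = 7% × (1 − 0%) = 7.0000%.
WACC = 0.8435 × 16.0600% + 0.1565 × 7.0000% = 14.6420%.
After the change:
Total capital V = 374.7 + 52.1 = 426.8.
Equity: weight = 374.7/426.8 = 0.8779; cost = 16.06%.
Revolver drawn: weight = 52.1/426.8 = 0.1221; after-tax cost = 7% × (1 − 0%) = 7.0000%.
WACC = 0.8779 × 16.0600% + 0.1221 × 7.0000% = 14.9540%.
Change in WACC = 14.9540% − 14.6420% = 0.3120 pp.

+0.31 pp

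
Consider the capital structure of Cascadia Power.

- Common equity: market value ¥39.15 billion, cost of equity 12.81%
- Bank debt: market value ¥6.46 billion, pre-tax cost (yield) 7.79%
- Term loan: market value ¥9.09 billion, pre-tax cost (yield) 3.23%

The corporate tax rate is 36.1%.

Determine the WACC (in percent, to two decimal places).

Total capital V = 39.15 + 6.46 + 9.09 = 54.7.
Equity: weight = 39.15/54.7 = 0.7157; cost = 12.81%.
Bank debt: weight = 6.46/54.7 = 0.1181; after-tax cost = 7.79% × (1 − 36.1%) = 4.9778%.
Term loan: weight = 9.09/54.7 = 0.1662; after-tax cost = 3.23% × (1 − 36.1%) = 2.0640%.
WACC = 0.7157 × 12.8100% + 0.1181 × 4.9778% + 0.1662 × 2.0640% = 10.0993%.

10.10%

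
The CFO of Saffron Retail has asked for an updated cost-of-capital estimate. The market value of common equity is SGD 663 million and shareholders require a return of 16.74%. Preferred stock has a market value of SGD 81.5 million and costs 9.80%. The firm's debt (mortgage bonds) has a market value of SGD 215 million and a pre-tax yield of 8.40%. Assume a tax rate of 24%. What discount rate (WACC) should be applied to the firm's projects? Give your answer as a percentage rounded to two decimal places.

Total capital V = 663 + 81.5 + 215 = 959.5.
Equity: weight = 663/959.5 = 0.6910; cost = 16.74%.
Preferred: weight = 81.5/959.5 = 0.0849; cost = 9.8%.
Mortgage bonds: weight = 215/959.5 = 0.2241; after-tax cost = 8.4% × (1 − 24%) = 6.3840%.
WACC = 0.6910 × 16.7400% + 0.0849 × 9.8000% + 0.2241 × 6.3840% = 13.8300%.

13.83%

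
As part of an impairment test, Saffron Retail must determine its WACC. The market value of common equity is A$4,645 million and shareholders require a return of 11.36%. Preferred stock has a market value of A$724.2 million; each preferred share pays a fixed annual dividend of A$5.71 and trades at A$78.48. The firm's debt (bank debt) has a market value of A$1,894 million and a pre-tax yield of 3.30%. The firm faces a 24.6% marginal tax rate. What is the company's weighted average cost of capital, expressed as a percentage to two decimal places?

Cost of preferred: Rp = 5.71 / 78.48 = 7.2757%.
Total capital V = 4645 + 724.2 + 1894 = 7263.2.
Equity: weight = 4645/7263.2 = 0.6395; cost = 11.36%.
Preferred: weight = 724.2/7263.2 = 0.0997; cost = 7.2757%.
Bank debt: weight = 1894/7263.2 = 0.2608; after-tax cost = 3.3% × (1 − 24.6%) = 2.4882%.
WACC = 0.6395 × 11.3600% + 0.0997 × 7.2757% + 0.2608 × 2.4882% = 8.6393%.

8.64%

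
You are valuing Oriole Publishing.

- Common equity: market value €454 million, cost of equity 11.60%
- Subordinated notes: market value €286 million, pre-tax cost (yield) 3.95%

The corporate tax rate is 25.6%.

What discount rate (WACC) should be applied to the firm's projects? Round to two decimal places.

8.25%

Total capital V = 454 + 286 = 740.
Equity: weight = 454/740 = 0.6135; cost = 11.6%.
Subordinated notes: weight = 286/740 = 0.3865; after-tax cost = 3.95% × (1 − 25.6%) = 2.9388%.
WACC = 0.6135 × 11.6000% + 0.3865 × 2.9388% = 8.2526%.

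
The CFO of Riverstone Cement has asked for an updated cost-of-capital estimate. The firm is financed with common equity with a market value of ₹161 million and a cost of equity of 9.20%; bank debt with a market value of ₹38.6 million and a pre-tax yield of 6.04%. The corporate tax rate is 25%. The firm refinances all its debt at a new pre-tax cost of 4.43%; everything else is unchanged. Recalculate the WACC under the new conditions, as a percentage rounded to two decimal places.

8.06%

After the change:
Total capital V = 161 + 38.6 = 199.6.
Equity: weight = 161/199.6 = 0.8066; cost = 9.2%.
Bank debt: weight = 38.6/199.6 = 0.1934; after-tax cost = 4.43% × (1 − 25%) = 3.3225%.
WACC = 0.8066 × 9.2000% + 0.1934 × 3.3225% = 8.0634%.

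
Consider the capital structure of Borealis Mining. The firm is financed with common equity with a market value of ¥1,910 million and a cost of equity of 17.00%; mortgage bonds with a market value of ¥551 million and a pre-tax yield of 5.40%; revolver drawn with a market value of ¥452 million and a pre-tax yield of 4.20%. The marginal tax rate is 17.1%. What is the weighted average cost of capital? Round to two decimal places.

12.53%

Total capital V = 1910 + 551 + 452 = 2913.
Equity: weight = 1910/2913 = 0.6557; cost = 17%.
Mortgage bonds: weight = 551/2913 = 0.1892; after-tax cost = 5.4% × (1 − 17.1%) = 4.4766%.
Revolver drawn: weight = 452/2913 = 0.1552; after-tax cost = 4.2% × (1 − 17.1%) = 3.4818%.
WACC = 0.6557 × 17.0000% + 0.1892 × 4.4766% + 0.1552 × 3.4818% = 12.5336%.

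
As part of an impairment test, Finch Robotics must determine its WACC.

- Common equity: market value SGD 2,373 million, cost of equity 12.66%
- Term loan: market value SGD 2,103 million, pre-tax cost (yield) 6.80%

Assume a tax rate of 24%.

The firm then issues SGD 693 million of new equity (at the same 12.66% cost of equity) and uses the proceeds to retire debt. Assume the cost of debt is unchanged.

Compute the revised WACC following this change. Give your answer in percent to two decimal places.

10.30%

After the change:
Total capital V = 3066 + 1410 = 4476.
Equity: weight = 3066/4476 = 0.6850; cost = 12.66%.
Term loan: weight = 1410/4476 = 0.3150; after-tax cost = 6.8% × (1 − 24%) = 5.1680%.
WACC = 0.6850 × 12.6600% + 0.3150 × 5.1680% = 10.2999%.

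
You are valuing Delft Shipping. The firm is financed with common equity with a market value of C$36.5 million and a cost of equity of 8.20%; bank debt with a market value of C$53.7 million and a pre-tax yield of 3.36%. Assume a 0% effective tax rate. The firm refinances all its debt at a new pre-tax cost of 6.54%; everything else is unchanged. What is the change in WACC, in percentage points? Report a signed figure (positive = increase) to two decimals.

Current WACC:
Total capital V = 36.5 + 53.7 = 90.2.
Equity: weight = 36.5/90.2 = 0.4047; cost = 8.2%.
Bank debt: weight = 53.7/90.2 = 0.5953; after-tax cost = 3.36% × (1 − 0%) = 3.3600%.
WACC = 0.4047 × 8.2000% + 0.5953 × 3.3600% = 5.3185%.
After the change:
Total capital V = 36.5 + 53.7 = 90.2.
Equity: weight = 36.5/90.2 = 0.4047; cost = 8.2%.
Bank debt: weight = 53.7/90.2 = 0.5953; after-tax cost = 6.54% × (1 − 0%) = 6.5400%.
WACC = 0.4047 × 8.2000% + 0.5953 × 6.5400% = 7.2117%.
Change in WACC = 7.2117% − 5.3185% = 1.8932 pp.

+1.89 pp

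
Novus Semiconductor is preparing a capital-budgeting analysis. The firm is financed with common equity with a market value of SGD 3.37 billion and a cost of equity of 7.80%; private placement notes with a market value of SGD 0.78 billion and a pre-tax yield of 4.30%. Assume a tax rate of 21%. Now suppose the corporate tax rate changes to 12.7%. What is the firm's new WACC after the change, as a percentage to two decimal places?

After the change:
Total capital V = 3.37 + 0.78 = 4.15.
Equity: weight = 3.37/4.15 = 0.8120; cost = 7.8%.
Private placement notes: weight = 0.78/4.15 = 0.1880; after-tax cost = 4.3% × (1 − 12.7%) = 3.7539%.
WACC = 0.8120 × 7.8000% + 0.1880 × 3.7539% = 7.0395%.

7.04%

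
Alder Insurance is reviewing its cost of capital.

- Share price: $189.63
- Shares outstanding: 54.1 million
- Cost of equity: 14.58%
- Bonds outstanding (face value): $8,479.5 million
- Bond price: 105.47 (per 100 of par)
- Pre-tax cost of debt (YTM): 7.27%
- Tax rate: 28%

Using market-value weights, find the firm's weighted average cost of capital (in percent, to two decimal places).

10.23%

Market value of equity E = 189.63 × 54.1m = 10258.983m. Market value of debt D = 8479.5m × 105.47/100 = 8943.32865m.
Total capital V = 10258.983 + 8943.32865 = 19202.31165.
Equity: weight = 10258.983/19202.31165 = 0.5343; cost = 14.58%.
Bonds outstanding: weight = 8943.32865/19202.31165 = 0.4657; after-tax cost = 7.27% × (1 − 28%) = 5.2344%.
WACC = 0.5343 × 14.5800% + 0.4657 × 5.2344% = 10.2274%.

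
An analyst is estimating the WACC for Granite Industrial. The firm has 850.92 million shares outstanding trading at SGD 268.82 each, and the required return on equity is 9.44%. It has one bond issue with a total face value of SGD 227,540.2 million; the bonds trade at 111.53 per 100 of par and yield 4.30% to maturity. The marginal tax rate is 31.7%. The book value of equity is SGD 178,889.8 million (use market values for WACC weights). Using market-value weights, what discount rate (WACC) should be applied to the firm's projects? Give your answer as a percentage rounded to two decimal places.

6.02%

Market value of equity E = 268.82 × 850.92m = 228744.3144m. Market value of debt D = 227540.2m × 111.53/100 = 253775.58506m.
Total capital V = 228744.3144 + 253775.58506 = 482519.89946.
Equity: weight = 228744.3144/482519.89946 = 0.4741; cost = 9.44%.
Bonds outstanding: weight = 253775.58506/482519.89946 = 0.5259; after-tax cost = 4.3% × (1 − 31.7%) = 2.9369%.
WACC = 0.4741 × 9.4400% + 0.5259 × 2.9369% = 6.0198%.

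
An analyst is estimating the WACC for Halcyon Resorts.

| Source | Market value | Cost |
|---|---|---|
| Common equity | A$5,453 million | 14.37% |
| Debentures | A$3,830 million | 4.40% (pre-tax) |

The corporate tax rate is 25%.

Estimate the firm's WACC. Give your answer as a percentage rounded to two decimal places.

9.80%

Total capital V = 5453 + 3830 = 9283.
Equity: weight = 5453/9283 = 0.5874; cost = 14.37%.
Debentures: weight = 3830/9283 = 0.4126; after-tax cost = 4.4% × (1 − 25%) = 3.3000%.
WACC = 0.5874 × 14.3700% + 0.4126 × 3.3000% = 9.8027%.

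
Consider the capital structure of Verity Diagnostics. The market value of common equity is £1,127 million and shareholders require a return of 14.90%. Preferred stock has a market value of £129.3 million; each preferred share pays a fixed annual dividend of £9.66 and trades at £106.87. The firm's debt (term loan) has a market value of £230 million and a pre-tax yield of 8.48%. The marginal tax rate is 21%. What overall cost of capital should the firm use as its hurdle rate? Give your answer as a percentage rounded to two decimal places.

Cost of preferred: Rp = 9.66 / 106.87 = 9.0390%.
Total capital V = 1127 + 129.3 + 230 = 1486.3.
Equity: weight = 1127/1486.3 = 0.7583; cost = 14.9%.
Preferred: weight = 129.3/1486.3 = 0.0870; cost = 9.039%.
Term loan: weight = 230/1486.3 = 0.1547; after-tax cost = 8.48% × (1 − 21%) = 6.6992%.
WACC = 0.7583 × 14.9000% + 0.0870 × 9.0390% + 0.1547 × 6.6992% = 13.1211%.

13.12%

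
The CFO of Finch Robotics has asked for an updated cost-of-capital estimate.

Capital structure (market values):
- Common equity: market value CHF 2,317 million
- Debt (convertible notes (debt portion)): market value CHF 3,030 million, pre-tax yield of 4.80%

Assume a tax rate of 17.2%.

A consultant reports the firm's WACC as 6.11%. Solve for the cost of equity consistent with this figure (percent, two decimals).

8.90%

Total capital V = 2317 + 3030 = 5347.
Equity weight = 2317/5347 = 0.4333.
Convertible notes (debt portion) weight = 3030/5347 = 0.5667.
Debt contribution = 0.5667 × 4.8% × (1 − 17.2%) = 2.2522%.
Required equity contribution = 6.11% − 2.2522% = 3.8578%.
Re = 3.8578% / 0.4333 = 8.9028%.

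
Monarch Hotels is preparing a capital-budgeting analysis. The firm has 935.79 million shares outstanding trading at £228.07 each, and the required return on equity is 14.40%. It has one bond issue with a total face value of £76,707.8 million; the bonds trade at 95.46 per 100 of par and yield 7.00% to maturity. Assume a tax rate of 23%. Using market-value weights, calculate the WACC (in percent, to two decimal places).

Market value of equity E = 228.07 × 935.79m = 213425.6253m. Market value of debt D = 76707.8m × 95.46/100 = 73225.26588m.
Total capital V = 213425.6253 + 73225.26588 = 286650.89118.
Equity: weight = 213425.6253/286650.89118 = 0.7445; cost = 14.4%.
Bonds outstanding: weight = 73225.26588/286650.89118 = 0.2555; after-tax cost = 7% × (1 − 23%) = 5.3900%.
WACC = 0.7445 × 14.4000% + 0.2555 × 5.3900% = 12.0984%.

12.10%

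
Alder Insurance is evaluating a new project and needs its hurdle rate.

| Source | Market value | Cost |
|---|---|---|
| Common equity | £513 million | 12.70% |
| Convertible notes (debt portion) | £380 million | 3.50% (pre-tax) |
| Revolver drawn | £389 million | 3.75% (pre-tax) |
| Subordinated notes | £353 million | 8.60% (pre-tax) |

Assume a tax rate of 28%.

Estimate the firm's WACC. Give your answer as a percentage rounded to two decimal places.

Total capital V = 513 + 380 + 389 + 353 = 1635.
Equity: weight = 513/1635 = 0.3138; cost = 12.7%.
Convertible notes (debt portion): weight = 380/1635 = 0.2324; after-tax cost = 3.5% × (1 − 28%) = 2.5200%.
Revolver drawn: weight = 389/1635 = 0.2379; after-tax cost = 3.75% × (1 − 28%) = 2.7000%.
Subordinated notes: weight = 353/1635 = 0.2159; after-tax cost = 8.6% × (1 − 28%) = 6.1920%.
WACC = 0.3138 × 12.7000% + 0.2324 × 2.5200% + 0.2379 × 2.7000% + 0.2159 × 6.1920% = 6.5497%.

6.55%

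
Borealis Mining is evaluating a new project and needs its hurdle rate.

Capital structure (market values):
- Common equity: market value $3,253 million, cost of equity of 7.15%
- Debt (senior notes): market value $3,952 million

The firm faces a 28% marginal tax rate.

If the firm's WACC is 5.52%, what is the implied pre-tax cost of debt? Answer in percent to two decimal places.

Total capital V = 3253 + 3952 = 7205.
Equity weight = 3253/7205 = 0.4515.
Senior notes weight = 3952/7205 = 0.5485.
Equity contribution = 0.4515 × 7.15% = 3.2282%.
Remaining for debt = 5.52% − 3.2282% = 2.2918%.
Rd × (1 − 28%) × 0.5485 = 2.2918%  ⇒  Rd = 5.8032%.

5.80%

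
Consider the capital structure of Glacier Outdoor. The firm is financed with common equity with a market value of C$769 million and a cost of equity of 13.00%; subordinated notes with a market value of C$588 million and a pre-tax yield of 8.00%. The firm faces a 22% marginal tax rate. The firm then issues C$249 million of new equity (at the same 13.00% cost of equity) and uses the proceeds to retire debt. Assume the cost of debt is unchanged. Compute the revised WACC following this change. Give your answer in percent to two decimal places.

After the change:
Total capital V = 1018 + 339 = 1357.
Equity: weight = 1018/1357 = 0.7502; cost = 13%.
Subordinated notes: weight = 339/1357 = 0.2498; after-tax cost = 8% × (1 − 22%) = 6.2400%.
WACC = 0.7502 × 13.0000% + 0.2498 × 6.2400% = 11.3112%.

11.31%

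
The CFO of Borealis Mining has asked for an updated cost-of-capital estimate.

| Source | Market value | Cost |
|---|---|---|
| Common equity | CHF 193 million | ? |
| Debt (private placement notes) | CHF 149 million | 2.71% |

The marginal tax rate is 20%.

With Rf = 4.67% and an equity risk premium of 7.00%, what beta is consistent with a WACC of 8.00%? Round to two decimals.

1.12

Total capital V = 193 + 149 = 342.
Equity weight = 193/342 = 0.5643.
Private placement notes weight = 149/342 = 0.4357.
Debt contribution = 0.4357 × 2.71% × (1 − 20%) = 0.9445%.
Required equity contribution = 8.0% − 0.9445% = 7.0555%  ⇒  Re = 12.5024%.
CAPM: 12.5024% = 4.67% + β × 7.0%  ⇒  β = 1.1189.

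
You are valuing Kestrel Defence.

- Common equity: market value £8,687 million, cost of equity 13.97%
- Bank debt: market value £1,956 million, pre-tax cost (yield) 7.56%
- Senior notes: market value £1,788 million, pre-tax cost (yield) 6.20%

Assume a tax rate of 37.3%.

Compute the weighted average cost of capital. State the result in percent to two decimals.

Total capital V = 8687 + 1956 + 1788 = 12431.
Equity: weight = 8687/12431 = 0.6988; cost = 13.97%.
Bank debt: weight = 1956/12431 = 0.1573; after-tax cost = 7.56% × (1 − 37.3%) = 4.7401%.
Senior notes: weight = 1788/12431 = 0.1438; after-tax cost = 6.2% × (1 − 37.3%) = 3.8874%.
WACC = 0.6988 × 13.9700% + 0.1573 × 4.7401% + 0.1438 × 3.8874% = 11.0675%.

11.07%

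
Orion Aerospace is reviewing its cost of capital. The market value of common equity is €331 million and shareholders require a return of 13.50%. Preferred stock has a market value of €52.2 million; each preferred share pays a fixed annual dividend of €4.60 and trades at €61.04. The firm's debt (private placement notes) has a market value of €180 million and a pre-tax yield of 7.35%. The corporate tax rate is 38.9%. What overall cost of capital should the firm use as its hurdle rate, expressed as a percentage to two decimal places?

10.07%

Cost of preferred: Rp = 4.6 / 61.04 = 7.5360%.
Total capital V = 331 + 52.2 + 180 = 563.2.
Equity: weight = 331/563.2 = 0.5877; cost = 13.5%.
Preferred: weight = 52.2/563.2 = 0.0927; cost = 7.536%.
Private placement notes: weight = 180/563.2 = 0.3196; after-tax cost = 7.35% × (1 − 38.9%) = 4.4909%.
WACC = 0.5877 × 13.5000% + 0.0927 × 7.5360% + 0.3196 × 4.4909% = 10.0679%.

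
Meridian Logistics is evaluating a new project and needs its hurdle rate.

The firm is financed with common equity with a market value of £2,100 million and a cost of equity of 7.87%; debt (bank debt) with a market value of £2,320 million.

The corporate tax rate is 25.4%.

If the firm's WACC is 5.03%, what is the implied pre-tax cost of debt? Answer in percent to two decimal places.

3.30%

Total capital V = 2100 + 2320 = 4420.
Equity weight = 2100/4420 = 0.4751.
Bank debt weight = 2320/4420 = 0.5249.
Equity contribution = 0.4751 × 7.87% = 3.7391%.
Remaining for debt = 5.03% − 3.7391% = 1.2909%.
Rd × (1 − 25.4%) × 0.5249 = 1.2909%  ⇒  Rd = 3.2967%.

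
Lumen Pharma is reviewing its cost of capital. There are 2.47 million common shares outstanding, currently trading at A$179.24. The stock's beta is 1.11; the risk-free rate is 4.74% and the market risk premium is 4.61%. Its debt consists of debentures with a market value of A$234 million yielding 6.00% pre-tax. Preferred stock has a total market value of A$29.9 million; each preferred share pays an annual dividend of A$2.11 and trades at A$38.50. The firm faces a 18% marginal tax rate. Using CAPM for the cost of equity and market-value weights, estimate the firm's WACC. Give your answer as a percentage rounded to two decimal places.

Cost of equity via CAPM: Re = 4.74% + 1.11 × 4.61% = 9.8571%.
Cost of preferred: Rp = 2.11 / 38.5 = 5.4805%.
Market value of equity E = 179.24 × 2.47m = 442.7228m.
Total capital V = 442.7228 + 29.9 + 234 = 706.6228.
Equity: weight = 442.7228/706.6228 = 0.6265; cost = 9.8571%.
Preferred: weight = 29.9/706.6228 = 0.0423; cost = 5.4805%.
Debentures: weight = 234/706.6228 = 0.3312; after-tax cost = 6% × (1 − 18%) = 4.9200%.
WACC = 0.6265 × 9.8571% + 0.0423 × 5.4805% + 0.3312 × 4.9200% = 8.0370%.

8.04%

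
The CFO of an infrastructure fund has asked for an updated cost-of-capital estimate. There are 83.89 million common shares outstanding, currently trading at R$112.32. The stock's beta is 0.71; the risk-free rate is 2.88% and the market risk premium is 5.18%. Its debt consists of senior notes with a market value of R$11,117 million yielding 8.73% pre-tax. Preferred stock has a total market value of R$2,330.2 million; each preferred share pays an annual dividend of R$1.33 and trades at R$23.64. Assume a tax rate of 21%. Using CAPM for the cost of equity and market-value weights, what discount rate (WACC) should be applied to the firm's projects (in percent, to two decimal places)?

Cost of equity via CAPM: Re = 2.88% + 0.71 × 5.18% = 6.5578%.
Cost of preferred: Rp = 1.33 / 23.64 = 5.6261%.
Market value of equity E = 112.32 × 83.89m = 9422.5248m.
Total capital V = 9422.5248 + 2330.2 + 11117 = 22869.7248.
Equity: weight = 9422.5248/22869.7248 = 0.4120; cost = 6.5578%.
Preferred: weight = 2330.2/22869.7248 = 0.1019; cost = 5.6261%.
Senior notes: weight = 11117/22869.7248 = 0.4861; after-tax cost = 8.73% × (1 − 21%) = 6.8967%.
WACC = 0.4120 × 6.5578% + 0.1019 × 5.6261% + 0.4861 × 6.8967% = 6.6276%.

6.63%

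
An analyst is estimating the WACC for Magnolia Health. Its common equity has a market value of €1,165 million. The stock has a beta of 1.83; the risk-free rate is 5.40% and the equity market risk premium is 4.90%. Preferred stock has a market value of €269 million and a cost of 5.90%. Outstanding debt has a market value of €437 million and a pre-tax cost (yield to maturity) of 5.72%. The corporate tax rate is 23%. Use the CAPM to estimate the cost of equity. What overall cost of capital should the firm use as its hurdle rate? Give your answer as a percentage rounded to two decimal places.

Cost of equity via CAPM: Re = 5.4% + 1.83 × 4.9% = 14.3670%.
Total capital V = 1165 + 269 + 437 = 1871.
Equity: weight = 1165/1871 = 0.6227; cost = 14.367%.
Preferred: weight = 269/1871 = 0.1438; cost = 5.9%.
Debt: weight = 437/1871 = 0.2336; after-tax cost = 5.72% × (1 − 23%) = 4.4044%.
WACC = 0.6227 × 14.3670% + 0.1438 × 5.9000% + 0.2336 × 4.4044% = 10.8228%.

10.82%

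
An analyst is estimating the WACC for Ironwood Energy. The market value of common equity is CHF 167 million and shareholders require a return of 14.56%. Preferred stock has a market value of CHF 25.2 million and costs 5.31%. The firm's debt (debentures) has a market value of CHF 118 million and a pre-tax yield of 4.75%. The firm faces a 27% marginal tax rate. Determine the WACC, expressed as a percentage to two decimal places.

9.59%

Total capital V = 167 + 25.2 + 118 = 310.2.
Equity: weight = 167/310.2 = 0.5384; cost = 14.56%.
Preferred: weight = 25.2/310.2 = 0.0812; cost = 5.31%.
Debentures: weight = 118/310.2 = 0.3804; after-tax cost = 4.75% × (1 − 27%) = 3.4675%.
WACC = 0.5384 × 14.5600% + 0.0812 × 5.3100% + 0.3804 × 3.4675% = 9.5890%.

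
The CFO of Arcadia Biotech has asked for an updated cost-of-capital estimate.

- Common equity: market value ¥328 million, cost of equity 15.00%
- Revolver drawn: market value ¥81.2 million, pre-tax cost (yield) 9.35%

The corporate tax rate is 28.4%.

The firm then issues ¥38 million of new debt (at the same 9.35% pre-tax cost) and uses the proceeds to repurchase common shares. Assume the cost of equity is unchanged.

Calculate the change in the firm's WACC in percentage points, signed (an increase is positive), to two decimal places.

-0.77 pp

Current WACC:
Total capital V = 328 + 81.2 = 409.2.
Equity: weight = 328/409.2 = 0.8016; cost = 15%.
Revolver drawn: weight = 81.2/409.2 = 0.1984; after-tax cost = 9.35% × (1 − 28.4%) = 6.6946%.
WACC = 0.8016 × 15.0000% + 0.1984 × 6.6946% = 13.3519%.
After the change:
Total capital V = 290 + 119.2 = 409.2.
Equity: weight = 290/409.2 = 0.7087; cost = 15%.
Revolver drawn: weight = 119.2/409.2 = 0.2913; after-tax cost = 9.35% × (1 − 28.4%) = 6.6946%.
WACC = 0.7087 × 15.0000% + 0.2913 × 6.6946% = 12.5806%.
Change in WACC = 12.5806% − 13.3519% = -0.7713 pp.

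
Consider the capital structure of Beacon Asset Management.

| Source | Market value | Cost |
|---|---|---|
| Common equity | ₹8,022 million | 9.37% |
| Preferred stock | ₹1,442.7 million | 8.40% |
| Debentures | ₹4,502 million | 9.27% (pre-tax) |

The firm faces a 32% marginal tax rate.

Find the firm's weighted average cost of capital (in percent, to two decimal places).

8.28%

Total capital V = 8022 + 1442.7 + 4502 = 13966.7.
Equity: weight = 8022/13966.7 = 0.5744; cost = 9.37%.
Preferred: weight = 1442.7/13966.7 = 0.1033; cost = 8.4%.
Debentures: weight = 4502/13966.7 = 0.3223; after-tax cost = 9.27% × (1 − 32%) = 6.3036%.
WACC = 0.5744 × 9.3700% + 0.1033 × 8.4000% + 0.3223 × 6.3036% = 8.2814%.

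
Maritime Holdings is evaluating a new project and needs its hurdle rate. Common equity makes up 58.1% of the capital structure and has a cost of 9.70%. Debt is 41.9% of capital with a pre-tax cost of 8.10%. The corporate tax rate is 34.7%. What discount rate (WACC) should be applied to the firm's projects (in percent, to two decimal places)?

7.85%

After-tax cost of debt = 8.1% × (1 − 34.7%) = 5.2893%.
WACC = 0.581 × 9.7000% + 0.419 × 5.2893% = 7.8519%.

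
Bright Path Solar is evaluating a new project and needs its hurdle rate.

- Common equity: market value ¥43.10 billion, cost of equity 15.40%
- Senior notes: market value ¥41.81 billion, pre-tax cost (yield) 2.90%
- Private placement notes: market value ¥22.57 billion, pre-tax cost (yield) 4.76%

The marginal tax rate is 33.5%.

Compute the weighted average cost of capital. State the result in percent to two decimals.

7.59%

Total capital V = 43.1 + 41.81 + 22.57 = 107.48.
Equity: weight = 43.1/107.48 = 0.4010; cost = 15.4%.
Senior notes: weight = 41.81/107.48 = 0.3890; after-tax cost = 2.9% × (1 − 33.5%) = 1.9285%.
Private placement notes: weight = 22.57/107.48 = 0.2100; after-tax cost = 4.76% × (1 − 33.5%) = 3.1654%.
WACC = 0.4010 × 15.4000% + 0.3890 × 1.9285% + 0.2100 × 3.1654% = 7.5904%.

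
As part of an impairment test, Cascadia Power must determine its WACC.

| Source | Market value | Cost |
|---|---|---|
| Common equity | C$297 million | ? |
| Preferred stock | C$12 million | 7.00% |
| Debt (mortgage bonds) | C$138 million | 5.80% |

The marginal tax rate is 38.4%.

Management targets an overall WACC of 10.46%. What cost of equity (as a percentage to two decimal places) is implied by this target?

13.80%

Total capital V = 297 + 12 + 138 = 447.
Equity weight = 297/447 = 0.6644.
Preferred weight = 12/447 = 0.0268.
Mortgage bonds weight = 138/447 = 0.3087.
Debt contribution = 0.3087 × 5.8% × (1 − 38.4%) = 1.1030%.
Preferred contribution = 0.0268 × 7% = 0.1879%.
Required equity contribution = 10.46% − 1.2909% = 9.1691%.
Re = 9.1691% / 0.6644 = 13.7999%.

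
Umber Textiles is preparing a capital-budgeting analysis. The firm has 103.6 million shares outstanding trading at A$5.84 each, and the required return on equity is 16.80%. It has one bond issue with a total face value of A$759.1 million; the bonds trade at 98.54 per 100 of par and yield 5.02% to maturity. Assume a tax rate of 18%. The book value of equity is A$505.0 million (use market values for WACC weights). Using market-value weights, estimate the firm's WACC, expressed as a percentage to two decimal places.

Market value of equity E = 5.84 × 103.6m = 605.024m. Market value of debt D = 759.1m × 98.54/100 = 748.01714m.
Total capital V = 605.024 + 748.01714 = 1353.04114.
Equity: weight = 605.024/1353.04114 = 0.4472; cost = 16.8%.
Bonds outstanding: weight = 748.01714/1353.04114 = 0.5528; after-tax cost = 5.02% × (1 − 18%) = 4.1164%.
WACC = 0.4472 × 16.8000% + 0.5528 × 4.1164% = 9.7880%.

9.79%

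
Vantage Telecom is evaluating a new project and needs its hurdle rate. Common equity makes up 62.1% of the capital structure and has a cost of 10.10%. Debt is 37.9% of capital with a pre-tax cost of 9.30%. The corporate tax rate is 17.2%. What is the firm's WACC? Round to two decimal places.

After-tax cost of debt = 9.3% × (1 − 17.2%) = 7.7004%.
WACC = 0.621 × 10.1000% + 0.379 × 7.7004% = 9.1906%.

9.19%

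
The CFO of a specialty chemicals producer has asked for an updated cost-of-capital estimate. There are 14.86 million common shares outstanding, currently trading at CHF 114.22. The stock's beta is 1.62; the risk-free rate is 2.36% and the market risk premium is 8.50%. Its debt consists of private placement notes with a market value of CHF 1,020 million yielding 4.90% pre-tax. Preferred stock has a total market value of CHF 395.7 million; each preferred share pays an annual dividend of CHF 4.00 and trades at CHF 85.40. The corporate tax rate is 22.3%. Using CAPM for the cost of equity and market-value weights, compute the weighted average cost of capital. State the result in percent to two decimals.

Cost of equity via CAPM: Re = 2.36% + 1.62 × 8.5% = 16.1300%.
Cost of preferred: Rp = 4.0 / 85.4 = 4.6838%.
Market value of equity E = 114.22 × 14.86m = 1697.3092m.
Total capital V = 1697.3092 + 395.7 + 1020 = 3113.0092.
Equity: weight = 1697.3092/3113.0092 = 0.5452; cost = 16.13%.
Preferred: weight = 395.7/3113.0092 = 0.1271; cost = 4.6838%.
Private placement notes: weight = 1020/3113.0092 = 0.3277; after-tax cost = 4.9% × (1 − 22.3%) = 3.8073%.
WACC = 0.5452 × 16.1300% + 0.1271 × 4.6838% + 0.3277 × 3.8073% = 10.6374%.

10.64%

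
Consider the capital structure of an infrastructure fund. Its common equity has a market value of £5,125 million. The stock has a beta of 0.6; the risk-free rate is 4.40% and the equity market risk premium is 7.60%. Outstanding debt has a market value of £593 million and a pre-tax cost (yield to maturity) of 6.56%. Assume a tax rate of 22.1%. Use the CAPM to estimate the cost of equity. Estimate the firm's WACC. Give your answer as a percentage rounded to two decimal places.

Cost of equity via CAPM: Re = 4.4% + 0.6 × 7.6% = 8.9600%.
Total capital V = 5125 + 593 = 5718.
Equity: weight = 5125/5718 = 0.8963; cost = 8.96%.
Debt: weight = 593/5718 = 0.1037; after-tax cost = 6.56% × (1 − 22.1%) = 5.1102%.
WACC = 0.8963 × 8.9600% + 0.1037 × 5.1102% = 8.5608%.

8.56%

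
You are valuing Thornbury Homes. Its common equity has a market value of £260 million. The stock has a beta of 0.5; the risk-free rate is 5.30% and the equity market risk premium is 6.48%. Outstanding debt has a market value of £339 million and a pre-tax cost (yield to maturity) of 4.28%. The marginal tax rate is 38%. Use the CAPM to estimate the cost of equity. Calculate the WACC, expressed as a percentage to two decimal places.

Cost of equity via CAPM: Re = 5.3% + 0.5 × 6.48% = 8.5400%.
Total capital V = 260 + 339 = 599.
Equity: weight = 260/599 = 0.4341; cost = 8.54%.
Debt: weight = 339/599 = 0.5659; after-tax cost = 4.28% × (1 − 38%) = 2.6536%.
WACC = 0.4341 × 8.5400% + 0.5659 × 2.6536% = 5.2086%.

5.21%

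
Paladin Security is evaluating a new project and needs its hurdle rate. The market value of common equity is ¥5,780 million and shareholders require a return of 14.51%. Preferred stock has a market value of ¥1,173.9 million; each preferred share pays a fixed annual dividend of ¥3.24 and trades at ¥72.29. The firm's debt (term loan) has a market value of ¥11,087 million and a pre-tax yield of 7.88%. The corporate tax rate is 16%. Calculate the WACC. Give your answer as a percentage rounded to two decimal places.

Cost of preferred: Rp = 3.24 / 72.29 = 4.4819%.
Total capital V = 5780 + 1173.9 + 11087 = 18040.9.
Equity: weight = 5780/18040.9 = 0.3204; cost = 14.51%.
Preferred: weight = 1173.9/18040.9 = 0.0651; cost = 4.4819%.
Term loan: weight = 11087/18040.9 = 0.6145; after-tax cost = 7.88% × (1 − 16%) = 6.6192%.
WACC = 0.3204 × 14.5100% + 0.0651 × 4.4819% + 0.6145 × 6.6192% = 9.0082%.

9.01%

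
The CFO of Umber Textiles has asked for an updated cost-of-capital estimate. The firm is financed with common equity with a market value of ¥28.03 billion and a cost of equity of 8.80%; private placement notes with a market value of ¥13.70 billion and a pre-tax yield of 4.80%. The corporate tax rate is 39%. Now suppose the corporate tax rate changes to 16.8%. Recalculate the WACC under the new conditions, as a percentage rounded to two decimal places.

After the change:
Total capital V = 28.03 + 13.7 = 41.73.
Equity: weight = 28.03/41.73 = 0.6717; cost = 8.8%.
Private placement notes: weight = 13.7/41.73 = 0.3283; after-tax cost = 4.8% × (1 − 16.8%) = 3.9936%.
WACC = 0.6717 × 8.8000% + 0.3283 × 3.9936% = 7.2221%.

7.22%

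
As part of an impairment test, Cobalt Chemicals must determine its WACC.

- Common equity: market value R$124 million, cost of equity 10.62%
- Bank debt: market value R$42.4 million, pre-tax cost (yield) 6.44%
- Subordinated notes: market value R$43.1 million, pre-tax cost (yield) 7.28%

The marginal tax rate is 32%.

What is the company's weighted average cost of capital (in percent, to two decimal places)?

8.19%

Total capital V = 124 + 42.4 + 43.1 = 209.5.
Equity: weight = 124/209.5 = 0.5919; cost = 10.62%.
Bank debt: weight = 42.4/209.5 = 0.2024; after-tax cost = 6.44% × (1 − 32%) = 4.3792%.
Subordinated notes: weight = 43.1/209.5 = 0.2057; after-tax cost = 7.28% × (1 − 32%) = 4.9504%.
WACC = 0.5919 × 10.6200% + 0.2024 × 4.3792% + 0.2057 × 4.9504% = 8.1906%.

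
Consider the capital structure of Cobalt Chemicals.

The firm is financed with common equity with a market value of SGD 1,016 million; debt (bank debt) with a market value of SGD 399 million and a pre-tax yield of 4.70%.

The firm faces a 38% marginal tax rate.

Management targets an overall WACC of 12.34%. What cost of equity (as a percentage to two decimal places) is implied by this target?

16.04%

Total capital V = 1016 + 399 = 1415.
Equity weight = 1016/1415 = 0.7180.
Bank debt weight = 399/1415 = 0.2820.
Debt contribution = 0.2820 × 4.7% × (1 − 38%) = 0.8217%.
Required equity contribution = 12.34% − 0.8217% = 11.5183%.
Re = 11.5183% / 0.7180 = 16.0417%.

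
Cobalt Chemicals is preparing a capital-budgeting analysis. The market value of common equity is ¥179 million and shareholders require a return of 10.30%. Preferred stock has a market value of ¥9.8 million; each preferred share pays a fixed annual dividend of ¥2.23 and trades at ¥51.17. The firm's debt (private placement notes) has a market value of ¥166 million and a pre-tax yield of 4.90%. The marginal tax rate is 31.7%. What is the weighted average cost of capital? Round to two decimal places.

Cost of preferred: Rp = 2.23 / 51.17 = 4.3580%.
Total capital V = 179 + 9.8 + 166 = 354.8.
Equity: weight = 179/354.8 = 0.5045; cost = 10.3%.
Preferred: weight = 9.8/354.8 = 0.0276; cost = 4.358%.
Private placement notes: weight = 166/354.8 = 0.4679; after-tax cost = 4.9% × (1 − 31.7%) = 3.3467%.
WACC = 0.5045 × 10.3000% + 0.0276 × 4.3580% + 0.4679 × 3.3467% = 6.8826%.

6.88%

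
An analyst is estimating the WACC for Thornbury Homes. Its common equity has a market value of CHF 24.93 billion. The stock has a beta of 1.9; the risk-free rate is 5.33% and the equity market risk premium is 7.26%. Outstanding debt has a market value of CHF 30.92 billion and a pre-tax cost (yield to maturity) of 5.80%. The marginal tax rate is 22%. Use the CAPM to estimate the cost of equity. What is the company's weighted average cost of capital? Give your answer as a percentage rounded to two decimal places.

11.04%

Cost of equity via CAPM: Re = 5.33% + 1.9 × 7.26% = 19.1240%.
Total capital V = 24.93 + 30.92 = 55.85.
Equity: weight = 24.93/55.85 = 0.4464; cost = 19.124%.
Debt: weight = 30.92/55.85 = 0.5536; after-tax cost = 5.8% × (1 − 22%) = 4.5240%.
WACC = 0.4464 × 19.1240% + 0.5536 × 4.5240% = 11.0411%.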